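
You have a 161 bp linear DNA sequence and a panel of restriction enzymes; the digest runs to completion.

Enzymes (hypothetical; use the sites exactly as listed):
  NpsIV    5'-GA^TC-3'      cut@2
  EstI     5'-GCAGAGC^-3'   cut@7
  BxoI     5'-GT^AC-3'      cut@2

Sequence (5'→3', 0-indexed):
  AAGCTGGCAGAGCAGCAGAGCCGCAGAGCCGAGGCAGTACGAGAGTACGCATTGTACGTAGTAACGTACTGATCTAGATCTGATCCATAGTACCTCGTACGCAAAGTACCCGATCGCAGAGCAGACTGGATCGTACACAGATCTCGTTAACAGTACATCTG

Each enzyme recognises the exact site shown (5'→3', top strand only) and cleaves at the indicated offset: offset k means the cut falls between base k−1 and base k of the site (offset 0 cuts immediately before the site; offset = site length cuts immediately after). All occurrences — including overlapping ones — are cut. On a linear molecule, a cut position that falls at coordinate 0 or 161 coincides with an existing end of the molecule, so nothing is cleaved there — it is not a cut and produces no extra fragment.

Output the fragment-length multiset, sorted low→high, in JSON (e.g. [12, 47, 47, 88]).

[4,5,5,6,6,7,7,7,8,8,8,8,8,9,9,9,9,12,13,13]

Scan for sites:
  NpsIV GATC/2: at [70, 76, 81, 111, 128, 139] ⇒ [72, 78, 83, 113, 130, 141]
  EstI GCAGAGC/7: at [6, 14, 22, 115] ⇒ [13, 21, 29, 122]
  BxoI GTAC/2: at [36, 44, 53, 65, 89, 96, 105, 132, 152] ⇒ [38, 46, 55, 67, 91, 98, 107, 134, 154]

All cut coordinates (distinct, sorted): [13, 21, 29, 38, 46, 55, 67, 72, 78, 83, 91, 98, 107, 113, 122, 130, 134, 141, 154]

Fragments:
  [0,13): 13 bp
  [13,21): 8 bp
  [21,29): 8 bp
  [29,38): 9 bp
  [38,46): 8 bp
  [46,55): 9 bp
  [55,67): 12 bp
  [67,72): 5 bp
  [72,78): 6 bp
  [78,83): 5 bp
  [83,91): 8 bp
  [91,98): 7 bp
  [98,107): 9 bp
  [107,113): 6 bp
  [113,122): 9 bp
  [122,130): 8 bp
  [130,134): 4 bp
  [134,141): 7 bp
  [141,154): 13 bp
  [154,161): 7 bp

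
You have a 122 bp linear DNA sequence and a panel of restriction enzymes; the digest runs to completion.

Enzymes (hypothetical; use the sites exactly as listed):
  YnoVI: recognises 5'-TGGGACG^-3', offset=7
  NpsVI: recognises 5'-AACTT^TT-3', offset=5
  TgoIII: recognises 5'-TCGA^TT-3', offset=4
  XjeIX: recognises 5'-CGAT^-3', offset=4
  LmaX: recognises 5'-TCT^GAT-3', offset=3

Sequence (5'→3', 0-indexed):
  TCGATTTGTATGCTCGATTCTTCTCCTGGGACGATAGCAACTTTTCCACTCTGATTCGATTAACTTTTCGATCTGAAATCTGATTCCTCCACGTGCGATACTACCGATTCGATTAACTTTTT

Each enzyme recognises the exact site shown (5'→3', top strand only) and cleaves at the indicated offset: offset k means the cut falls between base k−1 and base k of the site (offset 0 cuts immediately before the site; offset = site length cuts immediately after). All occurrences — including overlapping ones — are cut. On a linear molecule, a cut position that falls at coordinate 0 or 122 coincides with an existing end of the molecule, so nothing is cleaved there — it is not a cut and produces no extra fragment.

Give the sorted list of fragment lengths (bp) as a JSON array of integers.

[1,1,1,1,2,3,4,4,6,6,6,7,8,9,9,9,12,15,18]

Site scan:
  YnoVI (TGGGACG, off=7): starts [26] → cuts [33]
  NpsVI (AACTTTT, off=5): starts [38, 61, 114] → cuts [43, 66, 119]
  TgoIII (TCGATT, off=4): starts [0, 13, 55, 108] → cuts [4, 17, 59, 112]
  XjeIX (CGAT, off=4): starts [1, 14, 31, 56, 68, 95, 104, 109] → cuts [5, 18, 35, 60, 72, 99, 108, 113]
  LmaX (TCTGAT, off=3): starts [49, 78] → cuts [52, 81]

Pooled cuts: [4, 5, 17, 18, 33, 35, 43, 52, 59, 60, 66, 72, 81, 99, 108, 112, 113, 119]

Fragment lengths:
  [0,4): 4 bp
  [4,5): 1 bp
  [5,17): 12 bp
  [17,18): 1 bp
  [18,33): 15 bp
  [33,35): 2 bp
  [35,43): 8 bp
  [43,52): 9 bp
  [52,59): 7 bp
  [59,60): 1 bp
  [60,66): 6 bp
  [66,72): 6 bp
  [72,81): 9 bp
  [81,99): 18 bp
  [99,108): 9 bp
  [108,112): 4 bp
  [112,113): 1 bp
  [113,119): 6 bp
  [119,122): 3 bp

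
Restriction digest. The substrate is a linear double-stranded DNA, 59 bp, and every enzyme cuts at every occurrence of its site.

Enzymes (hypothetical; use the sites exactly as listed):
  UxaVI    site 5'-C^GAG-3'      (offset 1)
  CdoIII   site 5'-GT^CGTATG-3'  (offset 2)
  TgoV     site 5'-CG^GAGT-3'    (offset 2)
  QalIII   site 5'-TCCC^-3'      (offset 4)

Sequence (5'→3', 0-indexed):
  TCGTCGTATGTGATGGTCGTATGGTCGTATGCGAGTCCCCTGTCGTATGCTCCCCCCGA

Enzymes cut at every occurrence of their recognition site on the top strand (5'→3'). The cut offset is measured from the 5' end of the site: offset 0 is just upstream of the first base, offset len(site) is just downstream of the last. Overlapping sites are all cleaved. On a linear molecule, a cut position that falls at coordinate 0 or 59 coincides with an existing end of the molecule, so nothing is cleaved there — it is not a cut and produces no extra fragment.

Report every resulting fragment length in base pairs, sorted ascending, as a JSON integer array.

Scan for sites:
  UxaVI CGAG/1: at [31] ⇒ [32]
  CdoIII GTCGTATG/2: at [2, 15, 23, 41] ⇒ [4, 17, 25, 43]
  TgoV (CGGAGT, off=2): no sites
  QalIII TCCC/4: at [35, 50] ⇒ [39, 54]

All cut coordinates (distinct, sorted): [4, 17, 25, 32, 39, 43, 54]

Fragments:
  [0,4): 4 bp
  [4,17): 13 bp
  [17,25): 8 bp
  [25,32): 7 bp
  [32,39): 7 bp
  [39,43): 4 bp
  [43,54): 11 bp
  [54,59): 5 bp

[4,4,5,7,7,8,11,13]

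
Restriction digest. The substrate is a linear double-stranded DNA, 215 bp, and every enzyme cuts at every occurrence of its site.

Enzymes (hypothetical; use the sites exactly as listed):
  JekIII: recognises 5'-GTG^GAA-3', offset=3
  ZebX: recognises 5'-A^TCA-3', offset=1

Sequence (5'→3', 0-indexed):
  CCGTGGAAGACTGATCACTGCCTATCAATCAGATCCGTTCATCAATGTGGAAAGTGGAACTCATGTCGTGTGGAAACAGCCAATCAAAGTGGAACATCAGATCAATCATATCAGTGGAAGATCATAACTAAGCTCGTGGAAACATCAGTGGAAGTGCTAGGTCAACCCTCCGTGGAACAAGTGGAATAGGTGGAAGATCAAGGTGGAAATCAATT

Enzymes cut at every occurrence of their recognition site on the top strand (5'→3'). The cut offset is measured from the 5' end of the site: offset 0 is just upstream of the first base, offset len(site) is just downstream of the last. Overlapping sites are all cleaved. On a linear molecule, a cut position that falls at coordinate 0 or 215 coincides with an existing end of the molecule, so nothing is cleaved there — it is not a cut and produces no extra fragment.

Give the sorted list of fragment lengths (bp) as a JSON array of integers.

[4,4,4,5,5,5,5,5,5,6,6,6,6,7,8,8,8,9,9,9,10,11,13,16,17,24]

Site scan:
  JekIII (GTGGAA, off=3): starts [2, 46, 53, 69, 88, 113, 135, 147, 171, 180, 189, 202] → cuts [5, 49, 56, 72, 91, 116, 138, 150, 174, 183, 192, 205]
  ZebX (ATCA, off=1): starts [13, 23, 27, 40, 82, 95, 100, 104, 109, 120, 143, 196, 208] → cuts [14, 24, 28, 41, 83, 96, 101, 105, 110, 121, 144, 197, 209]

Pooled cuts: [5, 14, 24, 28, 41, 49, 56, 72, 83, 91, 96, 101, 105, 110, 116, 121, 138, 144, 150, 174, 183, 192, 197, 205, 209]

Fragments:
  [0,5): 5 bp
  [5,14): 9 bp
  [14,24): 10 bp
  [24,28): 4 bp
  [28,41): 13 bp
  [41,49): 8 bp
  [49,56): 7 bp
  [56,72): 16 bp
  [72,83): 11 bp
  [83,91): 8 bp
  [91,96): 5 bp
  [96,101): 5 bp
  [101,105): 4 bp
  [105,110): 5 bp
  [110,116): 6 bp
  [116,121): 5 bp
  [121,138): 17 bp
  [138,144): 6 bp
  [144,150): 6 bp
  [150,174): 24 bp
  [174,183): 9 bp
  [183,192): 9 bp
  [192,197): 5 bp
  [197,205): 8 bp
  [205,209): 4 bp
  [209,215): 6 bp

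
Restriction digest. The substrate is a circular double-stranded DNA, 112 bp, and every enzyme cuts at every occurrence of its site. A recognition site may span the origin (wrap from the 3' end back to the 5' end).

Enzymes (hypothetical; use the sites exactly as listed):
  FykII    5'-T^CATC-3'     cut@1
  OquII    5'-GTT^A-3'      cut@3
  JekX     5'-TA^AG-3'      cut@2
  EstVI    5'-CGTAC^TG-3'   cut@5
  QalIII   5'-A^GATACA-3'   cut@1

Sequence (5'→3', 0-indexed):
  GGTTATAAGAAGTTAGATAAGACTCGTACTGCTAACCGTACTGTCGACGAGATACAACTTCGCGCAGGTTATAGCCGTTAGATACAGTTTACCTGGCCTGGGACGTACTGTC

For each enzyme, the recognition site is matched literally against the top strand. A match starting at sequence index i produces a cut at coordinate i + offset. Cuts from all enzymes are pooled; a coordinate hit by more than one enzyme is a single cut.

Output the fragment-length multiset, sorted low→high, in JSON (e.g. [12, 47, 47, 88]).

Per-enzyme occurrences:
  FykII (TCATC, off=1): no sites
  OquII (GTTA, off=3): starts [1, 11, 67, 76] → cuts [4, 14, 70, 79]
  JekX (TAAG, off=2): starts [5, 17] → cuts [7, 19]
  EstVI (CGTACTG, off=5): starts [24, 36, 103] → cuts [29, 41, 108]
  QalIII (AGATACA, off=1): starts [49, 79] → cuts [50, 80]

Pooled cuts: [4, 7, 14, 19, 29, 41, 50, 70, 79, 80, 108]

Fragment lengths:
  4→7: 3 bp
  7→14: 7 bp
  14→19: 5 bp
  19→29: 10 bp
  29→41: 12 bp
  41→50: 9 bp
  50→70: 20 bp
  70→79: 9 bp
  79→80: 1 bp
  80→108: 28 bp
  108→4 (wrap): 112-108+4 = 8 bp

[1,3,5,7,8,9,9,10,12,20,28]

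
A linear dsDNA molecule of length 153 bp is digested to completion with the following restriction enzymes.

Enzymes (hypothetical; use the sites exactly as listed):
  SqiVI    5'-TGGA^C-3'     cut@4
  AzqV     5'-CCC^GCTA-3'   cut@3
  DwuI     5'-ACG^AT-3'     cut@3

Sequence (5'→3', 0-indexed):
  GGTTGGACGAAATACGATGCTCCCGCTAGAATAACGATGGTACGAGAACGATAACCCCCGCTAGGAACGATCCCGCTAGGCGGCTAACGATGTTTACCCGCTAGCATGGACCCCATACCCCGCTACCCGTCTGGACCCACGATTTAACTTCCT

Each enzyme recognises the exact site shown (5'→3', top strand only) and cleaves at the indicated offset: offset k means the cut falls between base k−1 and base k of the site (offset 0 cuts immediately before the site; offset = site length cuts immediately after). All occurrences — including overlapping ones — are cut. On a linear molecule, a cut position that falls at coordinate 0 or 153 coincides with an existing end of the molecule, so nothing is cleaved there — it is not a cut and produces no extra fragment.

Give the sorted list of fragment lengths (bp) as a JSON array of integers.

Site scan:
  SqiVI TGGAC/4: at [3, 106, 131] ⇒ [7, 110, 135]
  AzqV CCCGCTA/3: at [21, 56, 71, 96, 118] ⇒ [24, 59, 74, 99, 121]
  DwuI ACGAT/3: at [13, 33, 47, 66, 86, 138] ⇒ [16, 36, 50, 69, 89, 141]

All cut coordinates (distinct, sorted): [7, 16, 24, 36, 50, 59, 69, 74, 89, 99, 110, 121, 135, 141]

Fragment lengths:
  [0,7): 7 bp
  [7,16): 9 bp
  [16,24): 8 bp
  [24,36): 12 bp
  [36,50): 14 bp
  [50,59): 9 bp
  [59,69): 10 bp
  [69,74): 5 bp
  [74,89): 15 bp
  [89,99): 10 bp
  [99,110): 11 bp
  [110,121): 11 bp
  [121,135): 14 bp
  [135,141): 6 bp
  [141,153): 12 bp

[5,6,7,8,9,9,10,10,11,11,12,12,14,14,15]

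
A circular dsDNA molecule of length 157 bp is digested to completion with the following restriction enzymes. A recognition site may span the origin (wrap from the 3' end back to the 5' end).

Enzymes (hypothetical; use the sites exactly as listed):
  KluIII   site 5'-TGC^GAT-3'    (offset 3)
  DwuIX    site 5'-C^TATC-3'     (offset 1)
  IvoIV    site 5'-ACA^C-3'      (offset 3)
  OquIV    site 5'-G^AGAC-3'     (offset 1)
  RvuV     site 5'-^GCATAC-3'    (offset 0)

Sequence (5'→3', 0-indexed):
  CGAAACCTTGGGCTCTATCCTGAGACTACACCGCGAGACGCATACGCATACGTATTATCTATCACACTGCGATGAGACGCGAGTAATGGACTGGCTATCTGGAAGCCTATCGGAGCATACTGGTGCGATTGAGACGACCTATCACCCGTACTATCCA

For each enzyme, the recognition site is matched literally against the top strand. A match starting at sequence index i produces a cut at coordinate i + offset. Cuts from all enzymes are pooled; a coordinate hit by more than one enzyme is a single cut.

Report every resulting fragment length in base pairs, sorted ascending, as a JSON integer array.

[4,4,4,5,5,6,7,7,7,8,8,12,12,12,14,21,21]

Per-enzyme occurrences:
  KluIII TGCGAT/3: at [67, 123] ⇒ [70, 126]
  DwuIX CTATC/1: at [14, 58, 94, 106, 138, 150] ⇒ [15, 59, 95, 107, 139, 151]
  IvoIV ACAC/3: at [27, 63] ⇒ [30, 66]
  OquIV GAGAC/1: at [21, 34, 73, 130] ⇒ [22, 35, 74, 131]
  RvuV GCATAC/0: at [39, 45, 114] ⇒ [39, 45, 114]

Pooled cuts: [15, 22, 30, 35, 39, 45, 59, 66, 70, 74, 95, 107, 114, 126, 131, 139, 151]

Fragment lengths:
  15→22: 7 bp
  22→30: 8 bp
  30→35: 5 bp
  35→39: 4 bp
  39→45: 6 bp
  45→59: 14 bp
  59→66: 7 bp
  66→70: 4 bp
  70→74: 4 bp
  74→95: 21 bp
  95→107: 12 bp
  107→114: 7 bp
  114→126: 12 bp
  126→131: 5 bp
  131→139: 8 bp
  139→151: 12 bp
  151→15 (wrap): 157-151+15 = 21 bp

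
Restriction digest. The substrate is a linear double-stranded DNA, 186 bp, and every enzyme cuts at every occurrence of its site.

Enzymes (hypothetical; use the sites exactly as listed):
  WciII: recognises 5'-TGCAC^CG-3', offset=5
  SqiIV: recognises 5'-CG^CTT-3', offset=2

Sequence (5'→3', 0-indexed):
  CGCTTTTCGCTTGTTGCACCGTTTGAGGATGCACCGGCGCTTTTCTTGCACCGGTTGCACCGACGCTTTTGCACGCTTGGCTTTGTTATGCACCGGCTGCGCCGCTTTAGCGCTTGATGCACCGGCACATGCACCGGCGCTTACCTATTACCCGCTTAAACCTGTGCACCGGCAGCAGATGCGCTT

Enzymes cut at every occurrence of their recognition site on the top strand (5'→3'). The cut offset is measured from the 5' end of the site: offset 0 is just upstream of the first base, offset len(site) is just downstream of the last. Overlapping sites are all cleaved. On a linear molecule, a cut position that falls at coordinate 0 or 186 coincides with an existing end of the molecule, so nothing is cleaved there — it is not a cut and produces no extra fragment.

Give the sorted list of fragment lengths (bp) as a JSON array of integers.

Scan for sites:
  WciII (TGCACCG, off=5): starts [14, 29, 46, 55, 88, 117, 129, 164] → cuts [19, 34, 51, 60, 93, 122, 134, 169]
  SqiIV (CGCTT, off=2): starts [0, 7, 37, 63, 73, 102, 110, 137, 152, 181] → cuts [2, 9, 39, 65, 75, 104, 112, 139, 154, 183]

Pooled cuts: [2, 9, 19, 34, 39, 51, 60, 65, 75, 93, 104, 112, 122, 134, 139, 154, 169, 183]

Fragments:
  [0,2): 2 bp
  [2,9): 7 bp
  [9,19): 10 bp
  [19,34): 15 bp
  [34,39): 5 bp
  [39,51): 12 bp
  [51,60): 9 bp
  [60,65): 5 bp
  [65,75): 10 bp
  [75,93): 18 bp
  [93,104): 11 bp
  [104,112): 8 bp
  [112,122): 10 bp
  [122,134): 12 bp
  [134,139): 5 bp
  [139,154): 15 bp
  [154,169): 15 bp
  [169,183): 14 bp
  [183,186): 3 bp

[2,3,5,5,5,7,8,9,10,10,10,11,12,12,14,15,15,15,18]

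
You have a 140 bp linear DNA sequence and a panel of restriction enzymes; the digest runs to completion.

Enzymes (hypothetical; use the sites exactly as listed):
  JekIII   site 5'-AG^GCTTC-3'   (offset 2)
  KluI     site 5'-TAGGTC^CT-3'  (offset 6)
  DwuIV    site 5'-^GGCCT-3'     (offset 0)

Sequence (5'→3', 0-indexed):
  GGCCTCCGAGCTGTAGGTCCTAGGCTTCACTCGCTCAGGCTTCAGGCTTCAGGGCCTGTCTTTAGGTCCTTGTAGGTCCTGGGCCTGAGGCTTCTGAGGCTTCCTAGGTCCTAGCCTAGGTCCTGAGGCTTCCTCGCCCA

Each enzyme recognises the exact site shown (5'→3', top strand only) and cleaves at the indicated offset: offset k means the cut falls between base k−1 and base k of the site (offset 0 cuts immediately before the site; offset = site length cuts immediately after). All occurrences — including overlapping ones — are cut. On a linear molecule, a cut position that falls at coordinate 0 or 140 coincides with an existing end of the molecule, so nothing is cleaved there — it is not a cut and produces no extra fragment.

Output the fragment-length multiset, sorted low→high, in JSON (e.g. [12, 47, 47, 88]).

Site scan:
  JekIII AGGCTTC/2: at [21, 36, 43, 87, 96, 125] ⇒ [23, 38, 45, 89, 98, 127]
  KluI TAGGTCCT/6: at [13, 62, 72, 104, 116] ⇒ [19, 68, 78, 110, 122]
  DwuIV GGCCT/0: at [0, 52, 81] ⇒ [52, 81] (position 0 is a terminus of the linear molecule — no cut)

Pooled cuts: [19, 23, 38, 45, 52, 68, 78, 81, 89, 98, 110, 122, 127]

Fragments:
  [0,19): 19 bp
  [19,23): 4 bp
  [23,38): 15 bp
  [38,45): 7 bp
  [45,52): 7 bp
  [52,68): 16 bp
  [68,78): 10 bp
  [78,81): 3 bp
  [81,89): 8 bp
  [89,98): 9 bp
  [98,110): 12 bp
  [110,122): 12 bp
  [122,127): 5 bp
  [127,140): 13 bp

[3,4,5,7,7,8,9,10,12,12,13,15,16,19]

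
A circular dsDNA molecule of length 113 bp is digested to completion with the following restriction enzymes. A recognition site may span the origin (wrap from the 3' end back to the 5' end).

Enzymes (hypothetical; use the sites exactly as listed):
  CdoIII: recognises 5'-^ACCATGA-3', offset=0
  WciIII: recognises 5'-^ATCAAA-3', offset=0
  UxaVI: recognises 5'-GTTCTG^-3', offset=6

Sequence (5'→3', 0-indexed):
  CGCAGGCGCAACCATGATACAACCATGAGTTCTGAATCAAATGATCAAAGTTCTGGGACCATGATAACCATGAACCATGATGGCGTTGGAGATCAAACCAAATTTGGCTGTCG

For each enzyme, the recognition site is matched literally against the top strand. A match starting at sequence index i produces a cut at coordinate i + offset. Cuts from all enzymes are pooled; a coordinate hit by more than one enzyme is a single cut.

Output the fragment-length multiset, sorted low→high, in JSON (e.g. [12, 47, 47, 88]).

[1,2,7,8,9,11,12,13,18,32]

Per-enzyme occurrences:
  CdoIII (ACCATGA, off=0): starts [10, 21, 57, 66, 73] → cuts [10, 21, 57, 66, 73]
  WciIII (ATCAAA, off=0): starts [35, 43, 91] → cuts [35, 43, 91]
  UxaVI (GTTCTG, off=6): starts [28, 49] → cuts [34, 55]

All cut coordinates (distinct, sorted): [10, 21, 34, 35, 43, 55, 57, 66, 73, 91]

Fragment lengths:
  10→21: 11 bp
  21→34: 13 bp
  34→35: 1 bp
  35→43: 8 bp
  43→55: 12 bp
  55→57: 2 bp
  57→66: 9 bp
  66→73: 7 bp
  73→91: 18 bp
  91→10 (wrap): 113-91+10 = 32 bp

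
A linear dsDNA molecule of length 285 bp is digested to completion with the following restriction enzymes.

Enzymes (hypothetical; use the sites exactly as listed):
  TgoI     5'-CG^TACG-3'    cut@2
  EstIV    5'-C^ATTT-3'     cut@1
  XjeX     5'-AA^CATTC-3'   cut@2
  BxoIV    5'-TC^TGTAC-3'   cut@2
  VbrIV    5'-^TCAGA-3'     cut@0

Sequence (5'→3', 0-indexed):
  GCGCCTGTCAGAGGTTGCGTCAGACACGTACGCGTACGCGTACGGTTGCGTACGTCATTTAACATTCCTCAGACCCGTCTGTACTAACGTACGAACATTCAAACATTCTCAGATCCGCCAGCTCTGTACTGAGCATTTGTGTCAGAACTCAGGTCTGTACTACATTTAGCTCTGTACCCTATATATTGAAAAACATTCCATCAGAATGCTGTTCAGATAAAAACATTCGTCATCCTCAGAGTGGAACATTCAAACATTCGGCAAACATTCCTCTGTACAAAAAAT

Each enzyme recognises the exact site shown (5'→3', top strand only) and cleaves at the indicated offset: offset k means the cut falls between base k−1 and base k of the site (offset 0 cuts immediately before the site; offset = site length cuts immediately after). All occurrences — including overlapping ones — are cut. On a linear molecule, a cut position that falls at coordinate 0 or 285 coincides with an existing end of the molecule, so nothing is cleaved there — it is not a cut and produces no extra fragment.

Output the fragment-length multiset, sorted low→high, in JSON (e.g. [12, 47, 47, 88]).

[5,6,6,6,6,6,6,7,7,7,8,8,8,8,9,9,10,10,10,11,11,11,11,12,12,12,12,14,16,21]

Per-enzyme occurrences:
  TgoI CGTACG/2: at [26, 32, 38, 48, 87] ⇒ [28, 34, 40, 50, 89]
  EstIV CATTT/1: at [55, 133, 162] ⇒ [56, 134, 163]
  XjeX AACATTC/2: at [60, 93, 101, 191, 221, 244, 252, 263] ⇒ [62, 95, 103, 193, 223, 246, 254, 265]
  BxoIV TCTGTAC/2: at [77, 122, 153, 170, 271] ⇒ [79, 124, 155, 172, 273]
  VbrIV TCAGA/0: at [7, 19, 68, 108, 141, 200, 212, 235] ⇒ [7, 19, 68, 108, 141, 200, 212, 235]

All cut coordinates (distinct, sorted): [7, 19, 28, 34, 40, 50, 56, 62, 68, 79, 89, 95, 103, 108, 124, 134, 141, 155, 163, 172, 193, 200, 212, 223, 235, 246, 254, 265, 273]

Fragments:
  [0,7): 7 bp
  [7,19): 12 bp
  [19,28): 9 bp
  [28,34): 6 bp
  [34,40): 6 bp
  [40,50): 10 bp
  [50,56): 6 bp
  [56,62): 6 bp
  [62,68): 6 bp
  [68,79): 11 bp
  [79,89): 10 bp
  [89,95): 6 bp
  [95,103): 8 bp
  [103,108): 5 bp
  [108,124): 16 bp
  [124,134): 10 bp
  [134,141): 7 bp
  [141,155): 14 bp
  [155,163): 8 bp
  [163,172): 9 bp
  [172,193): 21 bp
  [193,200): 7 bp
  [200,212): 12 bp
  [212,223): 11 bp
  [223,235): 12 bp
  [235,246): 11 bp
  [246,254): 8 bp
  [254,265): 11 bp
  [265,273): 8 bp
  [273,285): 12 bp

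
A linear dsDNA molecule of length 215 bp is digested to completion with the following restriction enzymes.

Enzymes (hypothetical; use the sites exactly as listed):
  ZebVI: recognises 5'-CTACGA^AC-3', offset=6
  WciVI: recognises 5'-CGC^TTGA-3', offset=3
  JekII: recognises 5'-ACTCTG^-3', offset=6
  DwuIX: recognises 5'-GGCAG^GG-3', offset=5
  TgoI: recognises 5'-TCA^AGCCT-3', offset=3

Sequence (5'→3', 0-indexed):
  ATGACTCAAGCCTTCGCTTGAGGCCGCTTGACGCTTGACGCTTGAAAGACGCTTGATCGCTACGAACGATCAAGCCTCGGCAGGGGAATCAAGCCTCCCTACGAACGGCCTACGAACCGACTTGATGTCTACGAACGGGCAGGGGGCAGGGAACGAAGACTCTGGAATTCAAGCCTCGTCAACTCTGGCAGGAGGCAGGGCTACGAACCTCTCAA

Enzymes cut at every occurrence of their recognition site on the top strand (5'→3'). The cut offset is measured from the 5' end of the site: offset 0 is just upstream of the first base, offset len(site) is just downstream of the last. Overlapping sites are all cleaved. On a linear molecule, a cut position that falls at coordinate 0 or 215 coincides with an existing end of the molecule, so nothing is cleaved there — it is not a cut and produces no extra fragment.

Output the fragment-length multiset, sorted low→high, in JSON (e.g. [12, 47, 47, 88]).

Scan for sites:
  ZebVI (CTACGAAC, off=6): starts [59, 98, 109, 128, 200] → cuts [65, 104, 115, 134, 206]
  WciVI (CGCTTGA, off=3): starts [14, 24, 31, 38, 49] → cuts [17, 27, 34, 41, 52]
  JekII (ACTCTG, off=6): starts [158, 181] → cuts [164, 187]
  DwuIX (GGCAGGG, off=5): starts [78, 137, 144, 193] → cuts [83, 142, 149, 198]
  TgoI (TCAAGCCT, off=3): starts [5, 69, 88, 168] → cuts [8, 72, 91, 171]

All cut coordinates (distinct, sorted): [8, 17, 27, 34, 41, 52, 65, 72, 83, 91, 104, 115, 134, 142, 149, 164, 171, 187, 198, 206]

Fragment lengths:
  [0,8): 8 bp
  [8,17): 9 bp
  [17,27): 10 bp
  [27,34): 7 bp
  [34,41): 7 bp
  [41,52): 11 bp
  [52,65): 13 bp
  [65,72): 7 bp
  [72,83): 11 bp
  [83,91): 8 bp
  [91,104): 13 bp
  [104,115): 11 bp
  [115,134): 19 bp
  [134,142): 8 bp
  [142,149): 7 bp
  [149,164): 15 bp
  [164,171): 7 bp
  [171,187): 16 bp
  [187,198): 11 bp
  [198,206): 8 bp
  [206,215): 9 bp

[7,7,7,7,7,8,8,8,8,9,9,10,11,11,11,11,13,13,15,16,19]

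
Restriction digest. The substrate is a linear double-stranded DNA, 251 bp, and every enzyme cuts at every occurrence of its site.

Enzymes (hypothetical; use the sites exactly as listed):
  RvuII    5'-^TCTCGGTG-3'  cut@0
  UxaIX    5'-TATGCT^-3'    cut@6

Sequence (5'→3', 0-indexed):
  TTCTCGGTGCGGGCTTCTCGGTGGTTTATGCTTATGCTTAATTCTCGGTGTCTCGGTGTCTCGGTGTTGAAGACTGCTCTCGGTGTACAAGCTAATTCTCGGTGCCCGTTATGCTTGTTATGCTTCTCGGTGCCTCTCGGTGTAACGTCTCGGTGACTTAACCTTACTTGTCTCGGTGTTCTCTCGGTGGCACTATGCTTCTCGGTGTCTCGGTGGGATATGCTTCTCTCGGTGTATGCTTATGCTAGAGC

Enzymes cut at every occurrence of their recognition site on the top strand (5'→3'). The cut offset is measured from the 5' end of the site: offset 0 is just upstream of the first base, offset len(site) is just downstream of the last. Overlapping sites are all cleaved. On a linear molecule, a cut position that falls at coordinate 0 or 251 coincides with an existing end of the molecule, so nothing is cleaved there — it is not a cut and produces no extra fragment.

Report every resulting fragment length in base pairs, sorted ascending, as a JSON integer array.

[1,2,4,5,6,6,8,8,8,9,10,11,13,14,14,17,17,18,19,19,19,23]

Scan for sites:
  RvuII TCTCGGTG/0: at [1, 15, 42, 50, 58, 77, 96, 124, 134, 147, 170, 181, 199, 207, 226] ⇒ [1, 15, 42, 50, 58, 77, 96, 124, 134, 147, 170, 181, 199, 207, 226]
  UxaIX TATGCT/6: at [26, 32, 109, 118, 193, 218, 234, 240] ⇒ [32, 38, 115, 124, 199, 224, 240, 246]

All cut coordinates (distinct, sorted): [1, 15, 32, 38, 42, 50, 58, 77, 96, 115, 124, 134, 147, 170, 181, 199, 207, 224, 226, 240, 246]

Fragments:
  [0,1): 1 bp
  [1,15): 14 bp
  [15,32): 17 bp
  [32,38): 6 bp
  [38,42): 4 bp
  [42,50): 8 bp
  [50,58): 8 bp
  [58,77): 19 bp
  [77,96): 19 bp
  [96,115): 19 bp
  [115,124): 9 bp
  [124,134): 10 bp
  [134,147): 13 bp
  [147,170): 23 bp
  [170,181): 11 bp
  [181,199): 18 bp
  [199,207): 8 bp
  [207,224): 17 bp
  [224,226): 2 bp
  [226,240): 14 bp
  [240,246): 6 bp
  [246,251): 5 bp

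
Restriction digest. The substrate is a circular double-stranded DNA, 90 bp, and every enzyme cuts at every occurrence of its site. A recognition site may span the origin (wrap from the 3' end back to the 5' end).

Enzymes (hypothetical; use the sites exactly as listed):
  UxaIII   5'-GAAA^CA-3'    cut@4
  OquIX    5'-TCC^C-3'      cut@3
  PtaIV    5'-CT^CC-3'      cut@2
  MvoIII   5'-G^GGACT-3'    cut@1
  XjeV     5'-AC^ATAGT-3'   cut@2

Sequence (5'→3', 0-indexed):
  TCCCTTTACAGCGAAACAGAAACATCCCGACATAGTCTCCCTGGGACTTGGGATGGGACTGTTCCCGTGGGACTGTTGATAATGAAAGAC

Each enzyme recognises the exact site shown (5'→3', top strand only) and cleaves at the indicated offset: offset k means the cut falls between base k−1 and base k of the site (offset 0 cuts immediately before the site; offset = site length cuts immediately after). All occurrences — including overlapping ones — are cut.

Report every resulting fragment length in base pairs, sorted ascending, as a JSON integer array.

[2,2,3,4,4,5,6,7,10,12,13,22]

Site scan:
  UxaIII GAAACA/4: at [12, 18] ⇒ [16, 22]
  OquIX TCCC/3: at [0, 24, 37, 62] ⇒ [3, 27, 40, 65]
  PtaIV CTCC/2: at [36, 89] ⇒ [1, 38]
  MvoIII GGGACT/1: at [42, 54, 68] ⇒ [43, 55, 69]
  XjeV ACATAGT/2: at [29] ⇒ [31]

Pooled cuts: [1, 3, 16, 22, 27, 31, 38, 40, 43, 55, 65, 69]

Fragment lengths:
  1→3: 2 bp
  3→16: 13 bp
  16→22: 6 bp
  22→27: 5 bp
  27→31: 4 bp
  31→38: 7 bp
  38→40: 2 bp
  40→43: 3 bp
  43→55: 12 bp
  55→65: 10 bp
  65→69: 4 bp
  69→1 (wrap): 90-69+1 = 22 bp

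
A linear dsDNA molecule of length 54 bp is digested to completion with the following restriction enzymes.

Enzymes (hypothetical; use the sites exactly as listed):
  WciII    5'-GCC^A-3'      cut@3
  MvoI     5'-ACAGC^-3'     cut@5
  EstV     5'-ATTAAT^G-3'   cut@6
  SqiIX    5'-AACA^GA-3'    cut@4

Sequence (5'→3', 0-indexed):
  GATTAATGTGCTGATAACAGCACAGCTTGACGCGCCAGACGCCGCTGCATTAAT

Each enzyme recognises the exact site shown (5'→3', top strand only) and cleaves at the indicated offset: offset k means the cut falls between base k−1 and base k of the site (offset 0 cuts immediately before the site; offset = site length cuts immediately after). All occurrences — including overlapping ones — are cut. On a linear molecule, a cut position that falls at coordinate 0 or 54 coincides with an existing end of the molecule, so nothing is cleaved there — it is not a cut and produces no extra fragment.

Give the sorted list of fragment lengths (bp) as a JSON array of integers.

Site scan:
  WciII GCCA/3: at [33] ⇒ [36]
  MvoI ACAGC/5: at [16, 21] ⇒ [21, 26]
  EstV ATTAATG/6: at [1] ⇒ [7]
  SqiIX (AACAGA, off=4): no sites

Pooled cuts: [7, 21, 26, 36]

Fragment lengths:
  [0,7): 7 bp
  [7,21): 14 bp
  [21,26): 5 bp
  [26,36): 10 bp
  [36,54): 18 bp

[5,7,10,14,18]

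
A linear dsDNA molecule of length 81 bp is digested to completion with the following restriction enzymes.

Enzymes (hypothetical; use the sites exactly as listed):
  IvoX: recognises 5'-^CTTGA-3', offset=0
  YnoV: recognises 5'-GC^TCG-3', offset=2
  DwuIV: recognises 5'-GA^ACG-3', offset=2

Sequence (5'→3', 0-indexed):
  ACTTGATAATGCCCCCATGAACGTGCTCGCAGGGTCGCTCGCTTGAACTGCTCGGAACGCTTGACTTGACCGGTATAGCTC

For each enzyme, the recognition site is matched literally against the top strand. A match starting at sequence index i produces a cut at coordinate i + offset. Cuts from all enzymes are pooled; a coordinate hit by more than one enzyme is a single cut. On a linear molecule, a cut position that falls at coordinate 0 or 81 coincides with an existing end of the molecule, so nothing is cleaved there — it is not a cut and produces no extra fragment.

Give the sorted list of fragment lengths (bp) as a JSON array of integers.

[1,3,3,5,5,6,10,12,17,19]

Scan for sites:
  IvoX (CTTGA, off=0): starts [1, 41, 59, 64] → cuts [1, 41, 59, 64]
  YnoV (GCTCG, off=2): starts [24, 36, 49] → cuts [26, 38, 51]
  DwuIV (GAACG, off=2): starts [18, 54] → cuts [20, 56]

All cut coordinates (distinct, sorted): [1, 20, 26, 38, 41, 51, 56, 59, 64]

Fragment lengths:
  [0,1): 1 bp
  [1,20): 19 bp
  [20,26): 6 bp
  [26,38): 12 bp
  [38,41): 3 bp
  [41,51): 10 bp
  [51,56): 5 bp
  [56,59): 3 bp
  [59,64): 5 bp
  [64,81): 17 bp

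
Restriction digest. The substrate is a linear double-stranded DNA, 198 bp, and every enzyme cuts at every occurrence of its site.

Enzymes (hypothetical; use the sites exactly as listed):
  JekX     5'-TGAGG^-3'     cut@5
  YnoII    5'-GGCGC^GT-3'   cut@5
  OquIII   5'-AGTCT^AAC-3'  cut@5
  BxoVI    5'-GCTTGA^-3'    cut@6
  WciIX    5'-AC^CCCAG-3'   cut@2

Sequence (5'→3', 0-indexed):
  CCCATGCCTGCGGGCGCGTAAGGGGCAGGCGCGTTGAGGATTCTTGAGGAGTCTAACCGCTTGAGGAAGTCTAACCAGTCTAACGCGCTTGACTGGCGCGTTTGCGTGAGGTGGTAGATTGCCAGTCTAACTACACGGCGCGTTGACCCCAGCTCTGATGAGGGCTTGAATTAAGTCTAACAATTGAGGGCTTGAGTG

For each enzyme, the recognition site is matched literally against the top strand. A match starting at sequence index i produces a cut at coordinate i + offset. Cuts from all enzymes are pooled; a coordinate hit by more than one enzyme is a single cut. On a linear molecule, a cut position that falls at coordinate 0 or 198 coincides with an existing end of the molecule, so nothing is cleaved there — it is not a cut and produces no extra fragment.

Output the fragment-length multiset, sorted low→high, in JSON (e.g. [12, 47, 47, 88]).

[2,3,5,6,6,6,6,7,7,9,9,10,10,11,11,12,13,15,16,17,17]

Per-enzyme occurrences:
  JekX TGAGG/5: at [34, 44, 61, 106, 158, 184] ⇒ [39, 49, 66, 111, 163, 189]
  YnoII GGCGCGT/5: at [12, 27, 94, 136] ⇒ [17, 32, 99, 141]
  OquIII AGTCTAAC/5: at [49, 67, 76, 123, 173] ⇒ [54, 72, 81, 128, 178]
  BxoVI GCTTGA/6: at [58, 86, 163, 189] ⇒ [64, 92, 169, 195]
  WciIX ACCCCAG/2: at [145] ⇒ [147]

Pooled cuts: [17, 32, 39, 49, 54, 64, 66, 72, 81, 92, 99, 111, 128, 141, 147, 163, 169, 178, 189, 195]

Fragments:
  [0,17): 17 bp
  [17,32): 15 bp
  [32,39): 7 bp
  [39,49): 10 bp
  [49,54): 5 bp
  [54,64): 10 bp
  [64,66): 2 bp
  [66,72): 6 bp
  [72,81): 9 bp
  [81,92): 11 bp
  [92,99): 7 bp
  [99,111): 12 bp
  [111,128): 17 bp
  [128,141): 13 bp
  [141,147): 6 bp
  [147,163): 16 bp
  [163,169): 6 bp
  [169,178): 9 bp
  [178,189): 11 bp
  [189,195): 6 bp
  [195,198): 3 bp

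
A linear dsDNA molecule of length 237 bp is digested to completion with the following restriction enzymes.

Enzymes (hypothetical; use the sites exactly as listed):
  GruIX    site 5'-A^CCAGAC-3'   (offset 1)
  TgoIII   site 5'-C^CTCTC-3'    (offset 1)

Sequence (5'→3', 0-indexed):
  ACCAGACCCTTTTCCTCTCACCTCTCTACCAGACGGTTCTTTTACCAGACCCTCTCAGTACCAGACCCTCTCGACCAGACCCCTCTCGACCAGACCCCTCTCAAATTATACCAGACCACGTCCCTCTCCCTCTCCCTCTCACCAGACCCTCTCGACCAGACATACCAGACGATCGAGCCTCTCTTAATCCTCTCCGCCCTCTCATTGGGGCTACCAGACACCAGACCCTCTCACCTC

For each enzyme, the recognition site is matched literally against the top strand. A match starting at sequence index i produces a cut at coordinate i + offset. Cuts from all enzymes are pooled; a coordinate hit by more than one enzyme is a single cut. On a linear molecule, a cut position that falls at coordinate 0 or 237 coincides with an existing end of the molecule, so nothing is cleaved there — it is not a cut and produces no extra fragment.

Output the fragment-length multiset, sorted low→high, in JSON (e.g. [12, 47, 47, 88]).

Site scan:
  GruIX (ACCAGAC, off=1): starts [0, 27, 43, 59, 73, 88, 109, 140, 154, 163, 212, 219] → cuts [1, 28, 44, 60, 74, 89, 110, 141, 155, 164, 213, 220]
  TgoIII (CCTCTC, off=1): starts [13, 20, 50, 66, 81, 96, 122, 128, 134, 147, 177, 188, 197, 226] → cuts [14, 21, 51, 67, 82, 97, 123, 129, 135, 148, 178, 189, 198, 227]

Pooled cuts: [1, 14, 21, 28, 44, 51, 60, 67, 74, 82, 89, 97, 110, 123, 129, 135, 141, 148, 155, 164, 178, 189, 198, 213, 220, 227]

Fragments:
  [0,1): 1 bp
  [1,14): 13 bp
  [14,21): 7 bp
  [21,28): 7 bp
  [28,44): 16 bp
  [44,51): 7 bp
  [51,60): 9 bp
  [60,67): 7 bp
  [67,74): 7 bp
  [74,82): 8 bp
  [82,89): 7 bp
  [89,97): 8 bp
  [97,110): 13 bp
  [110,123): 13 bp
  [123,129): 6 bp
  [129,135): 6 bp
  [135,141): 6 bp
  [141,148): 7 bp
  [148,155): 7 bp
  [155,164): 9 bp
  [164,178): 14 bp
  [178,189): 11 bp
  [189,198): 9 bp
  [198,213): 15 bp
  [213,220): 7 bp
  [220,227): 7 bp
  [227,237): 10 bp

[1,6,6,6,7,7,7,7,7,7,7,7,7,7,8,8,9,9,9,10,11,13,13,13,14,15,16]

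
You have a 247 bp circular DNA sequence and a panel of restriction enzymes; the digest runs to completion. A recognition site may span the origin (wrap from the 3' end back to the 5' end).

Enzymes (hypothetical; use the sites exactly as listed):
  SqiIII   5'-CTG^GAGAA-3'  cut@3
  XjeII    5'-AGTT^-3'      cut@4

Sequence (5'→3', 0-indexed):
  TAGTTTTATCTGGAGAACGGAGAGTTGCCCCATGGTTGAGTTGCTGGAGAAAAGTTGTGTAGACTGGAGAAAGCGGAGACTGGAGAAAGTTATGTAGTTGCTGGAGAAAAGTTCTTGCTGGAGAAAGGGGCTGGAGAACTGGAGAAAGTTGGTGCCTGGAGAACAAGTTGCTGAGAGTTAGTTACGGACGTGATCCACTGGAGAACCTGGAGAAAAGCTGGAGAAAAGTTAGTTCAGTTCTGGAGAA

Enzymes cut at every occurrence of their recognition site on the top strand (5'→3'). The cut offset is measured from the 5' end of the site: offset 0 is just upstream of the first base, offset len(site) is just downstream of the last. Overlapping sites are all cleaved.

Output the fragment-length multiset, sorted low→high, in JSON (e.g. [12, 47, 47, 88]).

[3,4,4,4,4,5,7,7,8,8,8,9,9,9,10,10,10,10,10,10,11,11,13,14,16,16,17]

Site scan:
  SqiIII CTGGAGAA/3: at [9, 43, 63, 79, 100, 117, 130, 138, 155, 197, 206, 217, 239] ⇒ [12, 46, 66, 82, 103, 120, 133, 141, 158, 200, 209, 220, 242]
  XjeII AGTT/4: at [1, 22, 38, 52, 87, 95, 109, 146, 165, 175, 179, 226, 230, 235] ⇒ [5, 26, 42, 56, 91, 99, 113, 150, 169, 179, 183, 230, 234, 239]

Pooled cuts: [5, 12, 26, 42, 46, 56, 66, 82, 91, 99, 103, 113, 120, 133, 141, 150, 158, 169, 179, 183, 200, 209, 220, 230, 234, 239, 242]

Fragments:
  5→12: 7 bp
  12→26: 14 bp
  26→42: 16 bp
  42→46: 4 bp
  46→56: 10 bp
  56→66: 10 bp
  66→82: 16 bp
  82→91: 9 bp
  91→99: 8 bp
  99→103: 4 bp
  103→113: 10 bp
  113→120: 7 bp
  120→133: 13 bp
  133→141: 8 bp
  141→150: 9 bp
  150→158: 8 bp
  158→169: 11 bp
  169→179: 10 bp
  179→183: 4 bp
  183→200: 17 bp
  200→209: 9 bp
  209→220: 11 bp
  220→230: 10 bp
  230→234: 4 bp
  234→239: 5 bp
  239→242: 3 bp
  242→5 (wrap): 247-242+5 = 10 bp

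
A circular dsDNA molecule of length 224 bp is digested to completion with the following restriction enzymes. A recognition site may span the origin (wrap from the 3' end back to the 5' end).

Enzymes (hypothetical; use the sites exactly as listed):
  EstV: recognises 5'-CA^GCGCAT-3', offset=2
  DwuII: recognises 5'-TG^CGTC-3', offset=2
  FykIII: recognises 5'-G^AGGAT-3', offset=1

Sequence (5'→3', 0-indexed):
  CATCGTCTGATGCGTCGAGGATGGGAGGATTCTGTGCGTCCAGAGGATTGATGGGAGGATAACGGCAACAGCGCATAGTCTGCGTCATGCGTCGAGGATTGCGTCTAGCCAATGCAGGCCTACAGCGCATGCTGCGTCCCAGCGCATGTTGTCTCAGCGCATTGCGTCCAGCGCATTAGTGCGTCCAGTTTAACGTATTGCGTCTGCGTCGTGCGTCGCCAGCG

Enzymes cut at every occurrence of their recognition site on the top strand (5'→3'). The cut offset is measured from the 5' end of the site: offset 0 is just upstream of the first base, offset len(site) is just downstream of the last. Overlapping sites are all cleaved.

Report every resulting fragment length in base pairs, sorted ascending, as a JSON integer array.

[5,5,6,6,7,7,7,7,7,8,8,8,10,11,11,12,12,15,15,15,19,23]

Site scan:
  EstV (CAGCGCAT, off=2): starts [68, 122, 139, 154, 168, 219] → cuts [70, 124, 141, 156, 170, 221]
  DwuII (TGCGTC, off=2): starts [10, 34, 80, 87, 99, 132, 162, 179, 198, 204, 211] → cuts [12, 36, 82, 89, 101, 134, 164, 181, 200, 206, 213]
  FykIII (GAGGAT, off=1): starts [16, 24, 42, 54, 93] → cuts [17, 25, 43, 55, 94]

Pooled cuts: [12, 17, 25, 36, 43, 55, 70, 82, 89, 94, 101, 124, 134, 141, 156, 164, 170, 181, 200, 206, 213, 221]

Fragments:
  12→17: 5 bp
  17→25: 8 bp
  25→36: 11 bp
  36→43: 7 bp
  43→55: 12 bp
  55→70: 15 bp
  70→82: 12 bp
  82→89: 7 bp
  89→94: 5 bp
  94→101: 7 bp
  101→124: 23 bp
  124→134: 10 bp
  134→141: 7 bp
  141→156: 15 bp
  156→164: 8 bp
  164→170: 6 bp
  170→181: 11 bp
  181→200: 19 bp
  200→206: 6 bp
  206→213: 7 bp
  213→221: 8 bp
  221→12 (wrap): 224-221+12 = 15 bp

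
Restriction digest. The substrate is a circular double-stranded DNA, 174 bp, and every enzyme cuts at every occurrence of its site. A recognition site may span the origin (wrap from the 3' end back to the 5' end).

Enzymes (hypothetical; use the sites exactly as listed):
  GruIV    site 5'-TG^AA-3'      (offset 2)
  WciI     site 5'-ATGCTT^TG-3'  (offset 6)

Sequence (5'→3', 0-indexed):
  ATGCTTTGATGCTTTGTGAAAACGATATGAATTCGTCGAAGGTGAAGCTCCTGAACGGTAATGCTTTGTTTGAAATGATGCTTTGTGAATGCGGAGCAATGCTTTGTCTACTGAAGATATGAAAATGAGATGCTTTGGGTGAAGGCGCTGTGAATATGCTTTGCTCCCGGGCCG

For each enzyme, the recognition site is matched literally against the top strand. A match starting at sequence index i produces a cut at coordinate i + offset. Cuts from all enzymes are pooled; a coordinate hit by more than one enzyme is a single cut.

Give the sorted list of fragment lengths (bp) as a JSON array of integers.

[4,4,6,6,8,8,9,9,9,11,11,11,13,14,15,17,19]

Per-enzyme occurrences:
  GruIV TGAA/2: at [16, 27, 42, 51, 70, 85, 111, 119, 139, 150] ⇒ [18, 29, 44, 53, 72, 87, 113, 121, 141, 152]
  WciI ATGCTTTG/6: at [0, 8, 60, 77, 98, 129, 155] ⇒ [6, 14, 66, 83, 104, 135, 161]

Pooled cuts: [6, 14, 18, 29, 44, 53, 66, 72, 83, 87, 104, 113, 121, 135, 141, 152, 161]

Fragments:
  6→14: 8 bp
  14→18: 4 bp
  18→29: 11 bp
  29→44: 15 bp
  44→53: 9 bp
  53→66: 13 bp
  66→72: 6 bp
  72→83: 11 bp
  83→87: 4 bp
  87→104: 17 bp
  104→113: 9 bp
  113→121: 8 bp
  121→135: 14 bp
  135→141: 6 bp
  141→152: 11 bp
  152→161: 9 bp
  161→6 (wrap): 174-161+6 = 19 bp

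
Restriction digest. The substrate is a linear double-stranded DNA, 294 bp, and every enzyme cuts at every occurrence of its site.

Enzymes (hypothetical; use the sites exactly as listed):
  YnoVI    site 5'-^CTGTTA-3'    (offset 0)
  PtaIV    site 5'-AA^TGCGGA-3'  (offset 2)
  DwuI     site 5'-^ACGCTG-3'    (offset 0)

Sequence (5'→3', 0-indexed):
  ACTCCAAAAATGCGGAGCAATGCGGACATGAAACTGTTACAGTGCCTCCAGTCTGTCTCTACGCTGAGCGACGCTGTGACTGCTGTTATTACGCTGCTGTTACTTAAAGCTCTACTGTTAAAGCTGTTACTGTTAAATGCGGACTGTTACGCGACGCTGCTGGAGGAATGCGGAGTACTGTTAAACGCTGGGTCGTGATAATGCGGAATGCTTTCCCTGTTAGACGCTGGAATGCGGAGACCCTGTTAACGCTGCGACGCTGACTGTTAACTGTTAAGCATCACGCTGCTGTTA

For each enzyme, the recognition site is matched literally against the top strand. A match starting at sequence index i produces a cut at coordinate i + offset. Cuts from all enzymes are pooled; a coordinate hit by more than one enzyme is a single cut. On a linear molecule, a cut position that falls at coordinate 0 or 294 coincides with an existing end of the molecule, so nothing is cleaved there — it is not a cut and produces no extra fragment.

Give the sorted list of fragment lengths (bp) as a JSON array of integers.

[6,6,6,6,6,6,7,7,7,7,8,8,8,9,9,9,10,10,10,10,10,12,12,13,15,15,17,18,27]

Per-enzyme occurrences:
  YnoVI CTGTTA/0: at [33, 82, 96, 114, 123, 129, 143, 177, 216, 242, 263, 270, 288] ⇒ [33, 82, 96, 114, 123, 129, 143, 177, 216, 242, 263, 270, 288]
  PtaIV AATGCGGA/2: at [8, 18, 135, 166, 199, 230] ⇒ [10, 20, 137, 168, 201, 232]
  DwuI ACGCTG/0: at [60, 70, 90, 153, 184, 223, 248, 256, 282] ⇒ [60, 70, 90, 153, 184, 223, 248, 256, 282]

All cut coordinates (distinct, sorted): [10, 20, 33, 60, 70, 82, 90, 96, 114, 123, 129, 137, 143, 153, 168, 177, 184, 201, 216, 223, 232, 242, 248, 256, 263, 270, 282, 288]

Fragment lengths:
  [0,10): 10 bp
  [10,20): 10 bp
  [20,33): 13 bp
  [33,60): 27 bp
  [60,70): 10 bp
  [70,82): 12 bp
  [82,90): 8 bp
  [90,96): 6 bp
  [96,114): 18 bp
  [114,123): 9 bp
  [123,129): 6 bp
  [129,137): 8 bp
  [137,143): 6 bp
  [143,153): 10 bp
  [153,168): 15 bp
  [168,177): 9 bp
  [177,184): 7 bp
  [184,201): 17 bp
  [201,216): 15 bp
  [216,223): 7 bp
  [223,232): 9 bp
  [232,242): 10 bp
  [242,248): 6 bp
  [248,256): 8 bp
  [256,263): 7 bp
  [263,270): 7 bp
  [270,282): 12 bp
  [282,288): 6 bp
  [288,294): 6 bp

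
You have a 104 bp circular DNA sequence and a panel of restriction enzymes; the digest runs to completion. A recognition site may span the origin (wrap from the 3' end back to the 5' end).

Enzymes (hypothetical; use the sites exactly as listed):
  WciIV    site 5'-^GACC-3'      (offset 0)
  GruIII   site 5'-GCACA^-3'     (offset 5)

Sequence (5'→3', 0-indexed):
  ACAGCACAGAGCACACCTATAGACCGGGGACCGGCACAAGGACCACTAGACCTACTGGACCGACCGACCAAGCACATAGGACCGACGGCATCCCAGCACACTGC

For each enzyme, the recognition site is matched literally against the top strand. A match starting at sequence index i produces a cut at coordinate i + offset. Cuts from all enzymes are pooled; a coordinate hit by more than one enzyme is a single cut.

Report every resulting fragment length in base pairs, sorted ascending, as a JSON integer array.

Per-enzyme occurrences:
  WciIV GACC/0: at [21, 28, 40, 48, 57, 61, 65, 79] ⇒ [21, 28, 40, 48, 57, 61, 65, 79]
  GruIII GCACA/5: at [3, 10, 33, 71, 95, 102] ⇒ [3, 8, 15, 38, 76, 100]

All cut coordinates (distinct, sorted): [3, 8, 15, 21, 28, 38, 40, 48, 57, 61, 65, 76, 79, 100]

Fragments:
  3→8: 5 bp
  8→15: 7 bp
  15→21: 6 bp
  21→28: 7 bp
  28→38: 10 bp
  38→40: 2 bp
  40→48: 8 bp
  48→57: 9 bp
  57→61: 4 bp
  61→65: 4 bp
  65→76: 11 bp
  76→79: 3 bp
  79→100: 21 bp
  100→3 (wrap): 104-100+3 = 7 bp

[2,3,4,4,5,6,7,7,7,8,9,10,11,21]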